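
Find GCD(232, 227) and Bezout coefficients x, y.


Tabular extended Euclidean (each row: r = 232*s + 227*t):
r=232, s=1, t=0
r=227, s=0, t=1
q=1: r=5, s=1, t=-1   [232*(1) + 227*(-1) = 5]
q=45: r=2, s=-45, t=46   [232*(-45) + 227*(46) = 2]
q=2: r=1, s=91, t=-93   [232*(91) + 227*(-93) = 1]
q=2: r=0, s=-227, t=232   [232*(-227) + 227*(232) = 0]
GCD = 1; from the row with r=1: x=91, y=-93
Check: 232*(91) + 227*(-93) = 21112 - 21111 = 1

GCD = 1, x = 91, y = -93


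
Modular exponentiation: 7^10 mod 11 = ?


7^1 mod 11 = 7
7^2 mod 11 = 5
7^3 mod 11 = 2
7^4 mod 11 = 3
7^5 mod 11 = 10
7^6 mod 11 = 4
7^7 mod 11 = 6
7^8 mod 11 = 9
7^9 mod 11 = 8
7^10 mod 11 = 1


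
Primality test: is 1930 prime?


1930 / 2 = 965 (exact division)
1930 is NOT prime.

No, 1930 is not prime


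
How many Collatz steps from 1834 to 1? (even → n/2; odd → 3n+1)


1834 → 917 → 2752 → 1376 → 688 → 344 → 172 → 86 → 43 → 130 → 65 → 196 → 98 → 49 → 148 → 74 → 37 → 112 → 56 → 28 → 14 → 7 → 22 → 11 → 34 → 17 → 52 → 26 → 13 → 40 → 20 → 10 → 5 → 16 → 8 → 4 → 2 → 1
Total steps = 37

37 steps


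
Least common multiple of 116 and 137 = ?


GCD(116, 137) = 1
LCM = 116*137/1 = 15892/1 = 15892

LCM = 15892


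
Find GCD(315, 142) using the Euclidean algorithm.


315 = 2 * 142 + 31
142 = 4 * 31 + 18
31 = 1 * 18 + 13
18 = 1 * 13 + 5
13 = 2 * 5 + 3
5 = 1 * 3 + 2
3 = 1 * 2 + 1
2 = 2 * 1 + 0
GCD = 1


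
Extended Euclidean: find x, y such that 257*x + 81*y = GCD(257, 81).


Tabular extended Euclidean (each row: r = 257*s + 81*t):
r=257, s=1, t=0
r=81, s=0, t=1
q=3: r=14, s=1, t=-3   [257*(1) + 81*(-3) = 14]
q=5: r=11, s=-5, t=16   [257*(-5) + 81*(16) = 11]
q=1: r=3, s=6, t=-19   [257*(6) + 81*(-19) = 3]
q=3: r=2, s=-23, t=73   [257*(-23) + 81*(73) = 2]
q=1: r=1, s=29, t=-92   [257*(29) + 81*(-92) = 1]
q=2: r=0, s=-81, t=257   [257*(-81) + 81*(257) = 0]
GCD = 1; from the row with r=1: x=29, y=-92
Check: 257*(29) + 81*(-92) = 7453 - 7452 = 1

GCD = 1, x = 29, y = -92


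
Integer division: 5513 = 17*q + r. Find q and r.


5513 = 17 * 324 + 5
Check: 5508 + 5 = 5513

q = 324, r = 5


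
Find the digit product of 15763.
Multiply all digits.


1 × 5 × 7 × 6 × 3 = 630


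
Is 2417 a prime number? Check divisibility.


Check divisors up to sqrt(2417) = 49.1630
No divisors found.
2417 is prime.

Yes, 2417 is prime


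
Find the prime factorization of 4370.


4370 / 2 = 2185
2185 / 5 = 437
437 / 19 = 23
23 / 23 = 1
4370 = 2 × 5 × 19 × 23


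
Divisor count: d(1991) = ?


1991 = 11^1 × 181^1
d(1991) = (1+1) × (1+1) = 4

4 divisors


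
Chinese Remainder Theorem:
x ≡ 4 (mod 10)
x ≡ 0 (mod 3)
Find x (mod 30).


M = 10*3 = 30
M1 = M/10 = 3, M2 = M/3 = 10
M1^(-1) mod 10 = 7, M2^(-1) mod 3 = 1
x = 4*3*7 + 0*10*1 = 84
84 mod 30 = 24
Check: 24 mod 10 = 4 ✓, 24 mod 3 = 0 ✓

x ≡ 24 (mod 30)


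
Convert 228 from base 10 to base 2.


228 (base 10) = 228 (decimal)
228 (decimal) = 11100100 (base 2)


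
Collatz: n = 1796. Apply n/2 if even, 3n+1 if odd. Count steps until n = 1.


1796 → 898 → 449 → 1348 → 674 → 337 → 1012 → 506 → 253 → 760 → 380 → 190 → 95 → 286 → 143 → 430 → 215 → 646 → 323 → 970 → 485 → 1456 → 728 → 364 → 182 → 91 → 274 → 137 → 412 → 206 → 103 → 310 → 155 → 466 → 233 → 700 → 350 → 175 → 526 → 263 → 790 → 395 → 1186 → 593 → 1780 → 890 → 445 → 1336 → 668 → 334 → 167 → 502 → 251 → 754 → 377 → 1132 → 566 → 283 → 850 → 425 → 1276 → 638 → 319 → 958 → 479 → 1438 → 719 → 2158 → 1079 → 3238 → 1619 → 4858 → 2429 → 7288 → 3644 → 1822 → 911 → 2734 → 1367 → 4102 → 2051 → 6154 → 3077 → 9232 → 4616 → 2308 → 1154 → 577 → 1732 → 866 → 433 → 1300 → 650 → 325 → 976 → 488 → 244 → 122 → 61 → 184 → 92 → 46 → 23 → 70 → 35 → 106 → 53 → 160 → 80 → 40 → 20 → 10 → 5 → 16 → 8 → 4 → 2 → 1
Total steps = 117

117 steps


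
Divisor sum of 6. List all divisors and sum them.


Divisors of 6: 1, 2, 3, 6
Sum = 1 + 2 + 3 + 6 = 12

σ(6) = 12


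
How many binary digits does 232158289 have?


232158289 in base 2 = 1101110101100111010001010001
Number of digits = 28

28 digits (base 2)


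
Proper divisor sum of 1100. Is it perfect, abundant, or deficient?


Proper divisors: 1, 2, 4, 5, 10, 11, 20, 22, 25, 44, 50, 55, 100, 110, 220, 275, 550
Sum = 1 + 2 + 4 + 5 + 10 + 11 + 20 + 22 + 25 + 44 + 50 + 55 + 100 + 110 + 220 + 275 + 550 = 1504
1504 > 1100 → abundant

s(1100) = 1504 (abundant)


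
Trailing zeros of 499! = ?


floor(499/5) = 99
floor(499/25) = 19
floor(499/125) = 3
Total = 121

121 trailing zeros


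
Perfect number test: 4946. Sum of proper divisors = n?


Proper divisors of 4946: 1, 2, 2473
Sum = 1 + 2 + 2473 = 2476

No, 4946 is not perfect (2476 ≠ 4946)


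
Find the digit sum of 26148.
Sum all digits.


2 + 6 + 1 + 4 + 8 = 21


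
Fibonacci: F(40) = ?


Sequence: 1, 1, 2, 3, 5, 8, 13, 21, 34, 55, 89, 144, 233, 377, 610, 987, 1597, 2584, 4181, 6765, 10946, 17711, 28657, 46368, 75025, 121393, 196418, 317811, 514229, 832040, 1346269, 2178309, 3524578, 5702887, 9227465, 14930352, 24157817, 39088169, 63245986, 102334155
F(40) = 102334155


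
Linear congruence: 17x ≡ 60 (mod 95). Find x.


GCD(17, 95) = 1, unique solution
a^(-1) mod 95 = 28
x = 28 * 60 mod 95 = 65

x ≡ 65 (mod 95)


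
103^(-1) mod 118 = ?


Use the extended Euclidean algorithm on (118, 103); each row r = 118*s + 103*t:
r=118, s=1, t=0
r=103, s=0, t=1
q=1: r=15, s=1, t=-1   [118*(1) + 103*(-1) = 15]
q=6: r=13, s=-6, t=7   [118*(-6) + 103*(7) = 13]
q=1: r=2, s=7, t=-8   [118*(7) + 103*(-8) = 2]
q=6: r=1, s=-48, t=55   [118*(-48) + 103*(55) = 1]
q=2: r=0, s=103, t=-118   [118*(103) + 103*(-118) = 0]
GCD = 1 with t = 55, so 103*(55) ≡ 1 (mod 118)
Inverse = 55 mod 118 = 55
Check: 103 * 55 = 5665 ≡ 1 (mod 118)

103^(-1) ≡ 55 (mod 118)


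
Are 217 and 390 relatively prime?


Euclidean algorithm:
390 = 1 * 217 + 173
217 = 1 * 173 + 44
173 = 3 * 44 + 41
44 = 1 * 41 + 3
41 = 13 * 3 + 2
3 = 1 * 2 + 1
2 = 2 * 1 + 0
GCD(217, 390) = 1

Yes, coprime (GCD = 1)


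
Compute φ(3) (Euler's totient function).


3 = 3
Prime factors: 3
φ(3) = 3 × (1-1/3)
= 3 × 2/3 = 2

φ(3) = 2


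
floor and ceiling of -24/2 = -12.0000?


-24/2 = -12.0000
floor = -12
ceil = -12

floor = -12, ceil = -12


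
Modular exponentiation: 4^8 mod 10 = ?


4^1 mod 10 = 4
4^2 mod 10 = 6
4^3 mod 10 = 4
4^4 mod 10 = 6
4^5 mod 10 = 4
4^6 mod 10 = 6
4^7 mod 10 = 4
4^8 mod 10 = 6


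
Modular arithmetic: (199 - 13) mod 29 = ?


199 - 13 = 186
186 mod 29 = 12


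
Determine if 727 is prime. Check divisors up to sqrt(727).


Check divisors up to sqrt(727) = 26.9629
No divisors found.
727 is prime.

Yes, 727 is prime


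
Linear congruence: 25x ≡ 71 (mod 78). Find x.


GCD(25, 78) = 1, unique solution
a^(-1) mod 78 = 25
x = 25 * 71 mod 78 = 59

x ≡ 59 (mod 78)


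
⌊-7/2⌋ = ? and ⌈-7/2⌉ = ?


-7/2 = -3.5000
floor = -4
ceil = -3

floor = -4, ceil = -3


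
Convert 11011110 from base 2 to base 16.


11011110 (base 2) = 222 (decimal)
222 (decimal) = DE (base 16)


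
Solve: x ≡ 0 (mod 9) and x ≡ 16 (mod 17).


M = 9*17 = 153
M1 = M/9 = 17, M2 = M/17 = 9
M1^(-1) mod 9 = 8, M2^(-1) mod 17 = 2
x = 0*17*8 + 16*9*2 = 288
288 mod 153 = 135
Check: 135 mod 9 = 0 ✓, 135 mod 17 = 16 ✓

x ≡ 135 (mod 153)


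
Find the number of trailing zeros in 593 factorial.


floor(593/5) = 118
floor(593/25) = 23
floor(593/125) = 4
Total = 145

145 trailing zeros


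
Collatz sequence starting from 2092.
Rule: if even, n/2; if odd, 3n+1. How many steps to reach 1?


2092 → 1046 → 523 → 1570 → 785 → 2356 → 1178 → 589 → 1768 → 884 → 442 → 221 → 664 → 332 → 166 → 83 → 250 → 125 → 376 → 188 → 94 → 47 → 142 → 71 → 214 → 107 → 322 → 161 → 484 → 242 → 121 → 364 → 182 → 91 → 274 → 137 → 412 → 206 → 103 → 310 → 155 → 466 → 233 → 700 → 350 → 175 → 526 → 263 → 790 → 395 → 1186 → 593 → 1780 → 890 → 445 → 1336 → 668 → 334 → 167 → 502 → 251 → 754 → 377 → 1132 → 566 → 283 → 850 → 425 → 1276 → 638 → 319 → 958 → 479 → 1438 → 719 → 2158 → 1079 → 3238 → 1619 → 4858 → 2429 → 7288 → 3644 → 1822 → 911 → 2734 → 1367 → 4102 → 2051 → 6154 → 3077 → 9232 → 4616 → 2308 → 1154 → 577 → 1732 → 866 → 433 → 1300 → 650 → 325 → 976 → 488 → 244 → 122 → 61 → 184 → 92 → 46 → 23 → 70 → 35 → 106 → 53 → 160 → 80 → 40 → 20 → 10 → 5 → 16 → 8 → 4 → 2 → 1
Total steps = 125

125 steps


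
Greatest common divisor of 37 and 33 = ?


37 = 1 * 33 + 4
33 = 8 * 4 + 1
4 = 4 * 1 + 0
GCD = 1


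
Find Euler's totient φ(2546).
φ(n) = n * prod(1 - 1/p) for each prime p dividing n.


2546 = 2 × 19 × 67
Prime factors: 2, 19, 67
φ(2546) = 2546 × (1-1/2) × (1-1/19) × (1-1/67)
= 2546 × 1/2 × 18/19 × 66/67 = 1188

φ(2546) = 1188


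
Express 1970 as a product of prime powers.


1970 / 2 = 985
985 / 5 = 197
197 / 197 = 1
1970 = 2 × 5 × 197


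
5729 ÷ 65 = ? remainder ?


5729 = 65 * 88 + 9
Check: 5720 + 9 = 5729

q = 88, r = 9


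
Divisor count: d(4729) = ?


4729 = 4729^1
d(4729) = (1+1) = 2

2 divisors


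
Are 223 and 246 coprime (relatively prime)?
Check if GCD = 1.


Euclidean algorithm:
246 = 1 * 223 + 23
223 = 9 * 23 + 16
23 = 1 * 16 + 7
16 = 2 * 7 + 2
7 = 3 * 2 + 1
2 = 2 * 1 + 0
GCD(223, 246) = 1

Yes, coprime (GCD = 1)


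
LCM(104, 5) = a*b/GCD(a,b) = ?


GCD(104, 5) = 1
LCM = 104*5/1 = 520/1 = 520

LCM = 520


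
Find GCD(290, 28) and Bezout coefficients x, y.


Tabular extended Euclidean (each row: r = 290*s + 28*t):
r=290, s=1, t=0
r=28, s=0, t=1
q=10: r=10, s=1, t=-10   [290*(1) + 28*(-10) = 10]
q=2: r=8, s=-2, t=21   [290*(-2) + 28*(21) = 8]
q=1: r=2, s=3, t=-31   [290*(3) + 28*(-31) = 2]
q=4: r=0, s=-14, t=145   [290*(-14) + 28*(145) = 0]
GCD = 2; from the row with r=2: x=3, y=-31
Check: 290*(3) + 28*(-31) = 870 - 868 = 2

GCD = 2, x = 3, y = -31


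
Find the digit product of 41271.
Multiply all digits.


4 × 1 × 2 × 7 × 1 = 56


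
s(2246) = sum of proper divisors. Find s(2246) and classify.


Proper divisors: 1, 2, 1123
Sum = 1 + 2 + 1123 = 1126
1126 < 2246 → deficient

s(2246) = 1126 (deficient)


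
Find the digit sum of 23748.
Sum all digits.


2 + 3 + 7 + 4 + 8 = 24


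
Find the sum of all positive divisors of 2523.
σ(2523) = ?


Divisors of 2523: 1, 3, 29, 87, 841, 2523
Sum = 1 + 3 + 29 + 87 + 841 + 2523 = 3484

σ(2523) = 3484


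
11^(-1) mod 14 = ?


Use the extended Euclidean algorithm on (14, 11); each row r = 14*s + 11*t:
r=14, s=1, t=0
r=11, s=0, t=1
q=1: r=3, s=1, t=-1   [14*(1) + 11*(-1) = 3]
q=3: r=2, s=-3, t=4   [14*(-3) + 11*(4) = 2]
q=1: r=1, s=4, t=-5   [14*(4) + 11*(-5) = 1]
q=2: r=0, s=-11, t=14   [14*(-11) + 11*(14) = 0]
GCD = 1 with t = -5, so 11*(-5) ≡ 1 (mod 14)
Inverse = -5 mod 14 = 9
Check: 11 * 9 = 99 ≡ 1 (mod 14)

11^(-1) ≡ 9 (mod 14)


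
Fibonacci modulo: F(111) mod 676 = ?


F(k) mod 676 for k=1..111:
1, 1, 2, 3, 5, 8, 13, 21, 34, 55, 89, 144, 233, 377, 610, 311, 245, 556, 125, 5, 130, 135, 265, 400, 665, 389, 378, 91, 469, 560, 353, 237, 590, 151, 65, 216, 281, 497, 102, 599, 25, 624, 649, 597, 570, 491, 385, 200, 585, 109, 18, 127, 145, 272, 417, 13, 430, 443, 197, 640, 161, 125, 286, 411, 21, 432, 453, 209, 662, 195, 181, 376, 557, 257, 138, 395, 533, 252, 109, 361, 470, 155, 625, 104, 53, 157, 210, 367, 577, 268, 169, 437, 606, 367, 297, 664, 285, 273, 558, 155, 37, 192, 229, 421, 650, 395, 369, 88, 457, 545, 326
F(111) mod 676 = 326


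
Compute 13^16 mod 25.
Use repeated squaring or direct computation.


13^1 mod 25 = 13
13^2 mod 25 = 19
13^3 mod 25 = 22
13^4 mod 25 = 11
13^5 mod 25 = 18
13^6 mod 25 = 9
13^7 mod 25 = 17
13^8 mod 25 = 21
13^9 mod 25 = 23
13^10 mod 25 = 24
13^11 mod 25 = 12
13^12 mod 25 = 6
13^13 mod 25 = 3
13^14 mod 25 = 14
13^15 mod 25 = 7
13^16 mod 25 = 16


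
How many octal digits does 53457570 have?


53457570 in base 8 = 313731242
Number of digits = 9

9 digits (base 8)


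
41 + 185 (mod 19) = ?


41 + 185 = 226
226 mod 19 = 17


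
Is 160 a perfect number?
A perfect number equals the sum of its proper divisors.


Proper divisors of 160: 1, 2, 4, 5, 8, 10, 16, 20, 32, 40, 80
Sum = 1 + 2 + 4 + 5 + 8 + 10 + 16 + 20 + 32 + 40 + 80 = 218

No, 160 is not perfect (218 ≠ 160)


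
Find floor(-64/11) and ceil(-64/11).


-64/11 = -5.8182
floor = -6
ceil = -5

floor = -6, ceil = -5


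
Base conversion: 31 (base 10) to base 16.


31 (base 10) = 31 (decimal)
31 (decimal) = 1F (base 16)


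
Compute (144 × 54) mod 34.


144 × 54 = 7776
7776 mod 34 = 24


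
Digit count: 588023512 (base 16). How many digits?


588023512 in base 16 = 230C86D8
Number of digits = 8

8 digits (base 16)


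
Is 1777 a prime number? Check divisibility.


Check divisors up to sqrt(1777) = 42.1545
No divisors found.
1777 is prime.

Yes, 1777 is prime


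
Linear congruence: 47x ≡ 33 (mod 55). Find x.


GCD(47, 55) = 1, unique solution
a^(-1) mod 55 = 48
x = 48 * 33 mod 55 = 44

x ≡ 44 (mod 55)


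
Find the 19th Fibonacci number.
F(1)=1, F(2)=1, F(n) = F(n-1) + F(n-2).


Sequence: 1, 1, 2, 3, 5, 8, 13, 21, 34, 55, 89, 144, 233, 377, 610, 987, 1597, 2584, 4181
F(19) = 4181


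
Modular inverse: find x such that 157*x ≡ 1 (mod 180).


Use the extended Euclidean algorithm on (180, 157); each row r = 180*s + 157*t:
r=180, s=1, t=0
r=157, s=0, t=1
q=1: r=23, s=1, t=-1   [180*(1) + 157*(-1) = 23]
q=6: r=19, s=-6, t=7   [180*(-6) + 157*(7) = 19]
q=1: r=4, s=7, t=-8   [180*(7) + 157*(-8) = 4]
q=4: r=3, s=-34, t=39   [180*(-34) + 157*(39) = 3]
q=1: r=1, s=41, t=-47   [180*(41) + 157*(-47) = 1]
q=3: r=0, s=-157, t=180   [180*(-157) + 157*(180) = 0]
GCD = 1 with t = -47, so 157*(-47) ≡ 1 (mod 180)
Inverse = -47 mod 180 = 133
Check: 157 * 133 = 20881 ≡ 1 (mod 180)

157^(-1) ≡ 133 (mod 180)


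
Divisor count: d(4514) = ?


4514 = 2^1 × 37^1 × 61^1
d(4514) = (1+1) × (1+1) × (1+1) = 8

8 divisors


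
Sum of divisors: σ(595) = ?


Divisors of 595: 1, 5, 7, 17, 35, 85, 119, 595
Sum = 1 + 5 + 7 + 17 + 35 + 85 + 119 + 595 = 864

σ(595) = 864


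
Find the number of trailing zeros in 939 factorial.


floor(939/5) = 187
floor(939/25) = 37
floor(939/125) = 7
floor(939/625) = 1
Total = 232

232 trailing zeros


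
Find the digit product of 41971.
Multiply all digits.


4 × 1 × 9 × 7 × 1 = 252


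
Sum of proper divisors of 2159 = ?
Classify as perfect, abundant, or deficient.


Proper divisors: 1, 17, 127
Sum = 1 + 17 + 127 = 145
145 < 2159 → deficient

s(2159) = 145 (deficient)


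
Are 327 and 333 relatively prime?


Euclidean algorithm:
333 = 1 * 327 + 6
327 = 54 * 6 + 3
6 = 2 * 3 + 0
GCD(327, 333) = 3

No, not coprime (GCD = 3)


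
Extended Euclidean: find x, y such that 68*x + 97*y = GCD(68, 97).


Tabular extended Euclidean (each row: r = 68*s + 97*t):
r=68, s=1, t=0
r=97, s=0, t=1
q=0: r=68, s=1, t=0   [68*(1) + 97*(0) = 68]
q=1: r=29, s=-1, t=1   [68*(-1) + 97*(1) = 29]
q=2: r=10, s=3, t=-2   [68*(3) + 97*(-2) = 10]
q=2: r=9, s=-7, t=5   [68*(-7) + 97*(5) = 9]
q=1: r=1, s=10, t=-7   [68*(10) + 97*(-7) = 1]
q=9: r=0, s=-97, t=68   [68*(-97) + 97*(68) = 0]
GCD = 1; from the row with r=1: x=10, y=-7
Check: 68*(10) + 97*(-7) = 680 - 679 = 1

GCD = 1, x = 10, y = -7


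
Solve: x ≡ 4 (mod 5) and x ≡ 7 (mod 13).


M = 5*13 = 65
M1 = M/5 = 13, M2 = M/13 = 5
M1^(-1) mod 5 = 2, M2^(-1) mod 13 = 8
x = 4*13*2 + 7*5*8 = 384
384 mod 65 = 59
Check: 59 mod 5 = 4 ✓, 59 mod 13 = 7 ✓

x ≡ 59 (mod 65)


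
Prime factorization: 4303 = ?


4303 / 13 = 331
331 / 331 = 1
4303 = 13 × 331


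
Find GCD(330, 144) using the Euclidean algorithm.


330 = 2 * 144 + 42
144 = 3 * 42 + 18
42 = 2 * 18 + 6
18 = 3 * 6 + 0
GCD = 6


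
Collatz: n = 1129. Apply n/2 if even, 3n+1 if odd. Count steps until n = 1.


1129 → 3388 → 1694 → 847 → 2542 → 1271 → 3814 → 1907 → 5722 → 2861 → 8584 → 4292 → 2146 → 1073 → 3220 → 1610 → 805 → 2416 → 1208 → 604 → 302 → 151 → 454 → 227 → 682 → 341 → 1024 → 512 → 256 → 128 → 64 → 32 → 16 → 8 → 4 → 2 → 1
Total steps = 36

36 steps


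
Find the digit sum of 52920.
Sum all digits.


5 + 2 + 9 + 2 + 0 = 18


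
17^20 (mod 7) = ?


17^1 mod 7 = 3
17^2 mod 7 = 2
17^3 mod 7 = 6
17^4 mod 7 = 4
17^5 mod 7 = 5
17^6 mod 7 = 1
17^7 mod 7 = 3
17^8 mod 7 = 2
17^9 mod 7 = 6
17^10 mod 7 = 4
17^11 mod 7 = 5
17^12 mod 7 = 1
17^13 mod 7 = 3
17^14 mod 7 = 2
17^15 mod 7 = 6
17^16 mod 7 = 4
17^17 mod 7 = 5
17^18 mod 7 = 1
17^19 mod 7 = 3
17^20 mod 7 = 2


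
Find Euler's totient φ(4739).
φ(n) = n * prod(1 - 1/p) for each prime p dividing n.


4739 = 7 × 677
Prime factors: 7, 677
φ(4739) = 4739 × (1-1/7) × (1-1/677)
= 4739 × 6/7 × 676/677 = 4056

φ(4739) = 4056


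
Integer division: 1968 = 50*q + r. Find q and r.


1968 = 50 * 39 + 18
Check: 1950 + 18 = 1968

q = 39, r = 18


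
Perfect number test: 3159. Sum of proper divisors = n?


Proper divisors of 3159: 1, 3, 9, 13, 27, 39, 81, 117, 243, 351, 1053
Sum = 1 + 3 + 9 + 13 + 27 + 39 + 81 + 117 + 243 + 351 + 1053 = 1937

No, 3159 is not perfect (1937 ≠ 3159)


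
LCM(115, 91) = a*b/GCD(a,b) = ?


GCD(115, 91) = 1
LCM = 115*91/1 = 10465/1 = 10465

LCM = 10465


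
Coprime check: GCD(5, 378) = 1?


Euclidean algorithm:
378 = 75 * 5 + 3
5 = 1 * 3 + 2
3 = 1 * 2 + 1
2 = 2 * 1 + 0
GCD(5, 378) = 1

Yes, coprime (GCD = 1)


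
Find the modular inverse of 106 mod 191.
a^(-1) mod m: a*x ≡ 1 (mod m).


Use the extended Euclidean algorithm on (191, 106); each row r = 191*s + 106*t:
r=191, s=1, t=0
r=106, s=0, t=1
q=1: r=85, s=1, t=-1   [191*(1) + 106*(-1) = 85]
q=1: r=21, s=-1, t=2   [191*(-1) + 106*(2) = 21]
q=4: r=1, s=5, t=-9   [191*(5) + 106*(-9) = 1]
q=21: r=0, s=-106, t=191   [191*(-106) + 106*(191) = 0]
GCD = 1 with t = -9, so 106*(-9) ≡ 1 (mod 191)
Inverse = -9 mod 191 = 182
Check: 106 * 182 = 19292 ≡ 1 (mod 191)

106^(-1) ≡ 182 (mod 191)


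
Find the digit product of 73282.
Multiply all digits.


7 × 3 × 2 × 8 × 2 = 672


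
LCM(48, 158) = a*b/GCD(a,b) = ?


GCD(48, 158) = 2
LCM = 48*158/2 = 7584/2 = 3792

LCM = 3792


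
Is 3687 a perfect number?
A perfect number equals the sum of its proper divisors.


Proper divisors of 3687: 1, 3, 1229
Sum = 1 + 3 + 1229 = 1233

No, 3687 is not perfect (1233 ≠ 3687)


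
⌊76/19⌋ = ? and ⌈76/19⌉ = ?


76/19 = 4.0000
floor = 4
ceil = 4

floor = 4, ceil = 4


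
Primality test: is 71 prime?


Check divisors up to sqrt(71) = 8.4261
No divisors found.
71 is prime.

Yes, 71 is prime


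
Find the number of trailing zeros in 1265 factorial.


floor(1265/5) = 253
floor(1265/25) = 50
floor(1265/125) = 10
floor(1265/625) = 2
Total = 315

315 trailing zeros


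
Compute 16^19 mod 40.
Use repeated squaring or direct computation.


16^1 mod 40 = 16
16^2 mod 40 = 16
16^3 mod 40 = 16
16^4 mod 40 = 16
16^5 mod 40 = 16
16^6 mod 40 = 16
16^7 mod 40 = 16
16^8 mod 40 = 16
16^9 mod 40 = 16
16^10 mod 40 = 16
16^11 mod 40 = 16
16^12 mod 40 = 16
16^13 mod 40 = 16
16^14 mod 40 = 16
16^15 mod 40 = 16
16^16 mod 40 = 16
16^17 mod 40 = 16
16^18 mod 40 = 16
16^19 mod 40 = 16


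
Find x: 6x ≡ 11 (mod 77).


GCD(6, 77) = 1, unique solution
a^(-1) mod 77 = 13
x = 13 * 11 mod 77 = 66

x ≡ 66 (mod 77)


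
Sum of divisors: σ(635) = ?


Divisors of 635: 1, 5, 127, 635
Sum = 1 + 5 + 127 + 635 = 768

σ(635) = 768


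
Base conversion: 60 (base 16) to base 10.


60 (base 16) = 96 (decimal)
96 (decimal) = 96 (base 10)


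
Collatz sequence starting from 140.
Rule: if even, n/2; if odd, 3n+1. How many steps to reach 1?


140 → 70 → 35 → 106 → 53 → 160 → 80 → 40 → 20 → 10 → 5 → 16 → 8 → 4 → 2 → 1
Total steps = 15

15 steps


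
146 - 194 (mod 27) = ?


146 - 194 = -48
-48 mod 27 = 6


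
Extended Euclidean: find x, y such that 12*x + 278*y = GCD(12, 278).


Tabular extended Euclidean (each row: r = 12*s + 278*t):
r=12, s=1, t=0
r=278, s=0, t=1
q=0: r=12, s=1, t=0   [12*(1) + 278*(0) = 12]
q=23: r=2, s=-23, t=1   [12*(-23) + 278*(1) = 2]
q=6: r=0, s=139, t=-6   [12*(139) + 278*(-6) = 0]
GCD = 2; from the row with r=2: x=-23, y=1
Check: 12*(-23) + 278*(1) = -276 + 278 = 2

GCD = 2, x = -23, y = 1


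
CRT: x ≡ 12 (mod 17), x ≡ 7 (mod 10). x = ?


M = 17*10 = 170
M1 = M/17 = 10, M2 = M/10 = 17
M1^(-1) mod 17 = 12, M2^(-1) mod 10 = 3
x = 12*10*12 + 7*17*3 = 1797
1797 mod 170 = 97
Check: 97 mod 17 = 12 ✓, 97 mod 10 = 7 ✓

x ≡ 97 (mod 170)


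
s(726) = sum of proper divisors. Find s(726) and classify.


Proper divisors: 1, 2, 3, 6, 11, 22, 33, 66, 121, 242, 363
Sum = 1 + 2 + 3 + 6 + 11 + 22 + 33 + 66 + 121 + 242 + 363 = 870
870 > 726 → abundant

s(726) = 870 (abundant)


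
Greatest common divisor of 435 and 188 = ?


435 = 2 * 188 + 59
188 = 3 * 59 + 11
59 = 5 * 11 + 4
11 = 2 * 4 + 3
4 = 1 * 3 + 1
3 = 3 * 1 + 0
GCD = 1


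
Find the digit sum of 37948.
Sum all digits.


3 + 7 + 9 + 4 + 8 = 31


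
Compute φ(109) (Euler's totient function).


109 = 109
Prime factors: 109
φ(109) = 109 × (1-1/109)
= 109 × 108/109 = 108

φ(109) = 108


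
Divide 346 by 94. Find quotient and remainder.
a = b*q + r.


346 = 94 * 3 + 64
Check: 282 + 64 = 346

q = 3, r = 64


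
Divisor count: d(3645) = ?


3645 = 3^6 × 5^1
d(3645) = (6+1) × (1+1) = 14

14 divisors


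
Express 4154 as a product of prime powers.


4154 / 2 = 2077
2077 / 31 = 67
67 / 67 = 1
4154 = 2 × 31 × 67


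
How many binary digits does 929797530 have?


929797530 in base 2 = 110111011010111001010110011010
Number of digits = 30

30 digits (base 2)


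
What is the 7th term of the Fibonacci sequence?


Sequence: 1, 1, 2, 3, 5, 8, 13
F(7) = 13


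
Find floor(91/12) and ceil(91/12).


91/12 = 7.5833
floor = 7
ceil = 8

floor = 7, ceil = 8


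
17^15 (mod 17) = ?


17^1 mod 17 = 0
17^2 mod 17 = 0
17^3 mod 17 = 0
17^4 mod 17 = 0
17^5 mod 17 = 0
17^6 mod 17 = 0
17^7 mod 17 = 0
17^8 mod 17 = 0
17^9 mod 17 = 0
17^10 mod 17 = 0
17^11 mod 17 = 0
17^12 mod 17 = 0
17^13 mod 17 = 0
17^14 mod 17 = 0
17^15 mod 17 = 0


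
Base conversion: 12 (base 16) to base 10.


12 (base 16) = 18 (decimal)
18 (decimal) = 18 (base 10)


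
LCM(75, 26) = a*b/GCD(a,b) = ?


GCD(75, 26) = 1
LCM = 75*26/1 = 1950/1 = 1950

LCM = 1950


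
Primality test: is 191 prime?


Check divisors up to sqrt(191) = 13.8203
No divisors found.
191 is prime.

Yes, 191 is prime


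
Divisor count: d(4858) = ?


4858 = 2^1 × 7^1 × 347^1
d(4858) = (1+1) × (1+1) × (1+1) = 8

8 divisors


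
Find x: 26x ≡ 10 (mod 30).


GCD(26, 30) = 2 divides 10
Divide: 13x ≡ 5 (mod 15)
x ≡ 5 (mod 15)


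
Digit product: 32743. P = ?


3 × 2 × 7 × 4 × 3 = 504


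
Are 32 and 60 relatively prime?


Euclidean algorithm:
60 = 1 * 32 + 28
32 = 1 * 28 + 4
28 = 7 * 4 + 0
GCD(32, 60) = 4

No, not coprime (GCD = 4)


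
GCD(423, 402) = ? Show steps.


423 = 1 * 402 + 21
402 = 19 * 21 + 3
21 = 7 * 3 + 0
GCD = 3


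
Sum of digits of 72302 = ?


7 + 2 + 3 + 0 + 2 = 14


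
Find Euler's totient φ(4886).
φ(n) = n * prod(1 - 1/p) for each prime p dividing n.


4886 = 2 × 7 × 349
Prime factors: 2, 7, 349
φ(4886) = 4886 × (1-1/2) × (1-1/7) × (1-1/349)
= 4886 × 1/2 × 6/7 × 348/349 = 2088

φ(4886) = 2088


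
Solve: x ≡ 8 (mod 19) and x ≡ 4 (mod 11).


M = 19*11 = 209
M1 = M/19 = 11, M2 = M/11 = 19
M1^(-1) mod 19 = 7, M2^(-1) mod 11 = 7
x = 8*11*7 + 4*19*7 = 1148
1148 mod 209 = 103
Check: 103 mod 19 = 8 ✓, 103 mod 11 = 4 ✓

x ≡ 103 (mod 209)


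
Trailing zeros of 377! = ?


floor(377/5) = 75
floor(377/25) = 15
floor(377/125) = 3
Total = 93

93 trailing zeros


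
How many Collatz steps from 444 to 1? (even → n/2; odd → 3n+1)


444 → 222 → 111 → 334 → 167 → 502 → 251 → 754 → 377 → 1132 → 566 → 283 → 850 → 425 → 1276 → 638 → 319 → 958 → 479 → 1438 → 719 → 2158 → 1079 → 3238 → 1619 → 4858 → 2429 → 7288 → 3644 → 1822 → 911 → 2734 → 1367 → 4102 → 2051 → 6154 → 3077 → 9232 → 4616 → 2308 → 1154 → 577 → 1732 → 866 → 433 → 1300 → 650 → 325 → 976 → 488 → 244 → 122 → 61 → 184 → 92 → 46 → 23 → 70 → 35 → 106 → 53 → 160 → 80 → 40 → 20 → 10 → 5 → 16 → 8 → 4 → 2 → 1
Total steps = 71

71 steps


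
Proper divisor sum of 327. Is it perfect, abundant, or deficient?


Proper divisors: 1, 3, 109
Sum = 1 + 3 + 109 = 113
113 < 327 → deficient

s(327) = 113 (deficient)


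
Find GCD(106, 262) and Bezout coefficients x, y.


Tabular extended Euclidean (each row: r = 106*s + 262*t):
r=106, s=1, t=0
r=262, s=0, t=1
q=0: r=106, s=1, t=0   [106*(1) + 262*(0) = 106]
q=2: r=50, s=-2, t=1   [106*(-2) + 262*(1) = 50]
q=2: r=6, s=5, t=-2   [106*(5) + 262*(-2) = 6]
q=8: r=2, s=-42, t=17   [106*(-42) + 262*(17) = 2]
q=3: r=0, s=131, t=-53   [106*(131) + 262*(-53) = 0]
GCD = 2; from the row with r=2: x=-42, y=17
Check: 106*(-42) + 262*(17) = -4452 + 4454 = 2

GCD = 2, x = -42, y = 17


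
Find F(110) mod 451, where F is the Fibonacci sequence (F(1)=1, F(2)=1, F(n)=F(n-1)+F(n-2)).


F(k) mod 451 for k=1..110:
1, 1, 2, 3, 5, 8, 13, 21, 34, 55, 89, 144, 233, 377, 159, 85, 244, 329, 122, 0, 122, 122, 244, 366, 159, 74, 233, 307, 89, 396, 34, 430, 13, 443, 5, 448, 2, 450, 1, 0, 1, 1, 2, 3, 5, 8, 13, 21, 34, 55, 89, 144, 233, 377, 159, 85, 244, 329, 122, 0, 122, 122, 244, 366, 159, 74, 233, 307, 89, 396, 34, 430, 13, 443, 5, 448, 2, 450, 1, 0, 1, 1, 2, 3, 5, 8, 13, 21, 34, 55, 89, 144, 233, 377, 159, 85, 244, 329, 122, 0, 122, 122, 244, 366, 159, 74, 233, 307, 89, 396
F(110) mod 451 = 396


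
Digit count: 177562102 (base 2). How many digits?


177562102 in base 2 = 1010100101010110000111110110
Number of digits = 28

28 digits (base 2)


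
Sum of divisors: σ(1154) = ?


Divisors of 1154: 1, 2, 577, 1154
Sum = 1 + 2 + 577 + 1154 = 1734

σ(1154) = 1734


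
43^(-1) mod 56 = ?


Use the extended Euclidean algorithm on (56, 43); each row r = 56*s + 43*t:
r=56, s=1, t=0
r=43, s=0, t=1
q=1: r=13, s=1, t=-1   [56*(1) + 43*(-1) = 13]
q=3: r=4, s=-3, t=4   [56*(-3) + 43*(4) = 4]
q=3: r=1, s=10, t=-13   [56*(10) + 43*(-13) = 1]
q=4: r=0, s=-43, t=56   [56*(-43) + 43*(56) = 0]
GCD = 1 with t = -13, so 43*(-13) ≡ 1 (mod 56)
Inverse = -13 mod 56 = 43
Check: 43 * 43 = 1849 ≡ 1 (mod 56)

43^(-1) ≡ 43 (mod 56)


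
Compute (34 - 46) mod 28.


34 - 46 = -12
-12 mod 28 = 16


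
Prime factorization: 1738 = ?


1738 / 2 = 869
869 / 11 = 79
79 / 79 = 1
1738 = 2 × 11 × 79


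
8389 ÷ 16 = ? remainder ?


8389 = 16 * 524 + 5
Check: 8384 + 5 = 8389

q = 524, r = 5


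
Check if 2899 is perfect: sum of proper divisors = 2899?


Proper divisors of 2899: 1, 13, 223
Sum = 1 + 13 + 223 = 237

No, 2899 is not perfect (237 ≠ 2899)


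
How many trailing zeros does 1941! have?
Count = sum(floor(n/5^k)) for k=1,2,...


floor(1941/5) = 388
floor(1941/25) = 77
floor(1941/125) = 15
floor(1941/625) = 3
Total = 483

483 trailing zeros


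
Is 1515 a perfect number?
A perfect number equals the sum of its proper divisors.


Proper divisors of 1515: 1, 3, 5, 15, 101, 303, 505
Sum = 1 + 3 + 5 + 15 + 101 + 303 + 505 = 933

No, 1515 is not perfect (933 ≠ 1515)


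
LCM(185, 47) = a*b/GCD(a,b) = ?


GCD(185, 47) = 1
LCM = 185*47/1 = 8695/1 = 8695

LCM = 8695


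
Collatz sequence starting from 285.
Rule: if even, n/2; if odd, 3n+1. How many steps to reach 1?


285 → 856 → 428 → 214 → 107 → 322 → 161 → 484 → 242 → 121 → 364 → 182 → 91 → 274 → 137 → 412 → 206 → 103 → 310 → 155 → 466 → 233 → 700 → 350 → 175 → 526 → 263 → 790 → 395 → 1186 → 593 → 1780 → 890 → 445 → 1336 → 668 → 334 → 167 → 502 → 251 → 754 → 377 → 1132 → 566 → 283 → 850 → 425 → 1276 → 638 → 319 → 958 → 479 → 1438 → 719 → 2158 → 1079 → 3238 → 1619 → 4858 → 2429 → 7288 → 3644 → 1822 → 911 → 2734 → 1367 → 4102 → 2051 → 6154 → 3077 → 9232 → 4616 → 2308 → 1154 → 577 → 1732 → 866 → 433 → 1300 → 650 → 325 → 976 → 488 → 244 → 122 → 61 → 184 → 92 → 46 → 23 → 70 → 35 → 106 → 53 → 160 → 80 → 40 → 20 → 10 → 5 → 16 → 8 → 4 → 2 → 1
Total steps = 104

104 steps


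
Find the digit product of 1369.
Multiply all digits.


1 × 3 × 6 × 9 = 162


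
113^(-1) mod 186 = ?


Use the extended Euclidean algorithm on (186, 113); each row r = 186*s + 113*t:
r=186, s=1, t=0
r=113, s=0, t=1
q=1: r=73, s=1, t=-1   [186*(1) + 113*(-1) = 73]
q=1: r=40, s=-1, t=2   [186*(-1) + 113*(2) = 40]
q=1: r=33, s=2, t=-3   [186*(2) + 113*(-3) = 33]
q=1: r=7, s=-3, t=5   [186*(-3) + 113*(5) = 7]
q=4: r=5, s=14, t=-23   [186*(14) + 113*(-23) = 5]
q=1: r=2, s=-17, t=28   [186*(-17) + 113*(28) = 2]
q=2: r=1, s=48, t=-79   [186*(48) + 113*(-79) = 1]
q=2: r=0, s=-113, t=186   [186*(-113) + 113*(186) = 0]
GCD = 1 with t = -79, so 113*(-79) ≡ 1 (mod 186)
Inverse = -79 mod 186 = 107
Check: 113 * 107 = 12091 ≡ 1 (mod 186)

113^(-1) ≡ 107 (mod 186)


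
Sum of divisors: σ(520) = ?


Divisors of 520: 1, 2, 4, 5, 8, 10, 13, 20, 26, 40, 52, 65, 104, 130, 260, 520
Sum = 1 + 2 + 4 + 5 + 8 + 10 + 13 + 20 + 26 + 40 + 52 + 65 + 104 + 130 + 260 + 520 = 1260

σ(520) = 1260


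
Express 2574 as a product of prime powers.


2574 / 2 = 1287
1287 / 3 = 429
429 / 3 = 143
143 / 11 = 13
13 / 13 = 1
2574 = 2 × 3^2 × 11 × 13


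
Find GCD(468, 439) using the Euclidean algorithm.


468 = 1 * 439 + 29
439 = 15 * 29 + 4
29 = 7 * 4 + 1
4 = 4 * 1 + 0
GCD = 1


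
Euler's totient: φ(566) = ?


566 = 2 × 283
Prime factors: 2, 283
φ(566) = 566 × (1-1/2) × (1-1/283)
= 566 × 1/2 × 282/283 = 282

φ(566) = 282


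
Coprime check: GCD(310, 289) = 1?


Euclidean algorithm:
310 = 1 * 289 + 21
289 = 13 * 21 + 16
21 = 1 * 16 + 5
16 = 3 * 5 + 1
5 = 5 * 1 + 0
GCD(310, 289) = 1

Yes, coprime (GCD = 1)


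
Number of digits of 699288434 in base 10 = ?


699288434 has 9 digits in base 10
floor(log10(699288434)) + 1 = floor(8.8447) + 1 = 9

9 digits (base 10)


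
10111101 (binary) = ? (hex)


10111101 (base 2) = 189 (decimal)
189 (decimal) = BD (base 16)


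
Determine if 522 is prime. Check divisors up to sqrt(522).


522 / 2 = 261 (exact division)
522 is NOT prime.

No, 522 is not prime


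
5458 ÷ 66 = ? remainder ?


5458 = 66 * 82 + 46
Check: 5412 + 46 = 5458

q = 82, r = 46


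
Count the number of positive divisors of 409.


409 = 409^1
d(409) = (1+1) = 2

2 divisors


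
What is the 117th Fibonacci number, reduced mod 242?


F(k) mod 242 for k=1..117:
1, 1, 2, 3, 5, 8, 13, 21, 34, 55, 89, 144, 233, 135, 126, 19, 145, 164, 67, 231, 56, 45, 101, 146, 5, 151, 156, 65, 221, 44, 23, 67, 90, 157, 5, 162, 167, 87, 12, 99, 111, 210, 79, 47, 126, 173, 57, 230, 45, 33, 78, 111, 189, 58, 5, 63, 68, 131, 199, 88, 45, 133, 178, 69, 5, 74, 79, 153, 232, 143, 133, 34, 167, 201, 126, 85, 211, 54, 23, 77, 100, 177, 35, 212, 5, 217, 222, 197, 177, 132, 67, 199, 24, 223, 5, 228, 233, 219, 210, 187, 155, 100, 13, 113, 126, 239, 123, 120, 1, 121, 122, 1, 123, 124, 5, 129, 134
F(117) mod 242 = 134


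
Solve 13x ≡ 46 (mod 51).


GCD(13, 51) = 1, unique solution
a^(-1) mod 51 = 4
x = 4 * 46 mod 51 = 31

x ≡ 31 (mod 51)


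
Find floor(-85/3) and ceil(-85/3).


-85/3 = -28.3333
floor = -29
ceil = -28

floor = -29, ceil = -28


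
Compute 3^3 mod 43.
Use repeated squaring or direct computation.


3^1 mod 43 = 3
3^2 mod 43 = 9
3^3 mod 43 = 27


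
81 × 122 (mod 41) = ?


81 × 122 = 9882
9882 mod 41 = 1


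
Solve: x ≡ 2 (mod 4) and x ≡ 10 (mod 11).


M = 4*11 = 44
M1 = M/4 = 11, M2 = M/11 = 4
M1^(-1) mod 4 = 3, M2^(-1) mod 11 = 3
x = 2*11*3 + 10*4*3 = 186
186 mod 44 = 10
Check: 10 mod 4 = 2 ✓, 10 mod 11 = 10 ✓

x ≡ 10 (mod 44)


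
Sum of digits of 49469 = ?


4 + 9 + 4 + 6 + 9 = 32


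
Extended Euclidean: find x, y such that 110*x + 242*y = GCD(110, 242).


Tabular extended Euclidean (each row: r = 110*s + 242*t):
r=110, s=1, t=0
r=242, s=0, t=1
q=0: r=110, s=1, t=0   [110*(1) + 242*(0) = 110]
q=2: r=22, s=-2, t=1   [110*(-2) + 242*(1) = 22]
q=5: r=0, s=11, t=-5   [110*(11) + 242*(-5) = 0]
GCD = 22; from the row with r=22: x=-2, y=1
Check: 110*(-2) + 242*(1) = -220 + 242 = 22

GCD = 22, x = -2, y = 1


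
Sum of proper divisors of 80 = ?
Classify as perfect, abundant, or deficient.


Proper divisors: 1, 2, 4, 5, 8, 10, 16, 20, 40
Sum = 1 + 2 + 4 + 5 + 8 + 10 + 16 + 20 + 40 = 106
106 > 80 → abundant

s(80) = 106 (abundant)


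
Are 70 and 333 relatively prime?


Euclidean algorithm:
333 = 4 * 70 + 53
70 = 1 * 53 + 17
53 = 3 * 17 + 2
17 = 8 * 2 + 1
2 = 2 * 1 + 0
GCD(70, 333) = 1

Yes, coprime (GCD = 1)


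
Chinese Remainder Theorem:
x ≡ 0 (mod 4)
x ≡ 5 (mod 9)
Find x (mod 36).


M = 4*9 = 36
M1 = M/4 = 9, M2 = M/9 = 4
M1^(-1) mod 4 = 1, M2^(-1) mod 9 = 7
x = 0*9*1 + 5*4*7 = 140
140 mod 36 = 32
Check: 32 mod 4 = 0 ✓, 32 mod 9 = 5 ✓

x ≡ 32 (mod 36)


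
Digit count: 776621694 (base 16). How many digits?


776621694 in base 16 = 2E4A4E7E
Number of digits = 8

8 digits (base 16)


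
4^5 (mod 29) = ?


4^1 mod 29 = 4
4^2 mod 29 = 16
4^3 mod 29 = 6
4^4 mod 29 = 24
4^5 mod 29 = 9


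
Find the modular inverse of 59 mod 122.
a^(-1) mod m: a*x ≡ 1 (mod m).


Use the extended Euclidean algorithm on (122, 59); each row r = 122*s + 59*t:
r=122, s=1, t=0
r=59, s=0, t=1
q=2: r=4, s=1, t=-2   [122*(1) + 59*(-2) = 4]
q=14: r=3, s=-14, t=29   [122*(-14) + 59*(29) = 3]
q=1: r=1, s=15, t=-31   [122*(15) + 59*(-31) = 1]
q=3: r=0, s=-59, t=122   [122*(-59) + 59*(122) = 0]
GCD = 1 with t = -31, so 59*(-31) ≡ 1 (mod 122)
Inverse = -31 mod 122 = 91
Check: 59 * 91 = 5369 ≡ 1 (mod 122)

59^(-1) ≡ 91 (mod 122)


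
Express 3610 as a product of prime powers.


3610 / 2 = 1805
1805 / 5 = 361
361 / 19 = 19
19 / 19 = 1
3610 = 2 × 5 × 19^2


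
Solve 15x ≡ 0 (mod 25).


GCD(15, 25) = 5 divides 0
Divide: 3x ≡ 0 (mod 5)
x ≡ 0 (mod 5)


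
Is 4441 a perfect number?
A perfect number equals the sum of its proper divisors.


Proper divisors of 4441: 1
Sum = 1 = 1

No, 4441 is not perfect (1 ≠ 4441)


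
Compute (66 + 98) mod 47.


66 + 98 = 164
164 mod 47 = 23


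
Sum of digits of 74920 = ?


7 + 4 + 9 + 2 + 0 = 22


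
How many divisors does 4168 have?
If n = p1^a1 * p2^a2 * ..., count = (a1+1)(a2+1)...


4168 = 2^3 × 521^1
d(4168) = (3+1) × (1+1) = 8

8 divisors


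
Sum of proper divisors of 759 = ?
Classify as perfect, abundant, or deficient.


Proper divisors: 1, 3, 11, 23, 33, 69, 253
Sum = 1 + 3 + 11 + 23 + 33 + 69 + 253 = 393
393 < 759 → deficient

s(759) = 393 (deficient)


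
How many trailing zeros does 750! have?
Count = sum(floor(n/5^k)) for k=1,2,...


floor(750/5) = 150
floor(750/25) = 30
floor(750/125) = 6
floor(750/625) = 1
Total = 187

187 trailing zeros


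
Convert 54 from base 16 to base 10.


54 (base 16) = 84 (decimal)
84 (decimal) = 84 (base 10)


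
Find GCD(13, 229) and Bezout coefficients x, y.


Tabular extended Euclidean (each row: r = 13*s + 229*t):
r=13, s=1, t=0
r=229, s=0, t=1
q=0: r=13, s=1, t=0   [13*(1) + 229*(0) = 13]
q=17: r=8, s=-17, t=1   [13*(-17) + 229*(1) = 8]
q=1: r=5, s=18, t=-1   [13*(18) + 229*(-1) = 5]
q=1: r=3, s=-35, t=2   [13*(-35) + 229*(2) = 3]
q=1: r=2, s=53, t=-3   [13*(53) + 229*(-3) = 2]
q=1: r=1, s=-88, t=5   [13*(-88) + 229*(5) = 1]
q=2: r=0, s=229, t=-13   [13*(229) + 229*(-13) = 0]
GCD = 1; from the row with r=1: x=-88, y=5
Check: 13*(-88) + 229*(5) = -1144 + 1145 = 1

GCD = 1, x = -88, y = 5


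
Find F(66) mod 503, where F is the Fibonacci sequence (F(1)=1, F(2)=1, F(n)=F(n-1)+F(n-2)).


F(k) mod 503 for k=1..66:
1, 1, 2, 3, 5, 8, 13, 21, 34, 55, 89, 144, 233, 377, 107, 484, 88, 69, 157, 226, 383, 106, 489, 92, 78, 170, 248, 418, 163, 78, 241, 319, 57, 376, 433, 306, 236, 39, 275, 314, 86, 400, 486, 383, 366, 246, 109, 355, 464, 316, 277, 90, 367, 457, 321, 275, 93, 368, 461, 326, 284, 107, 391, 498, 386, 381
F(66) mod 503 = 381


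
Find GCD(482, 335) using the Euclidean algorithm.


482 = 1 * 335 + 147
335 = 2 * 147 + 41
147 = 3 * 41 + 24
41 = 1 * 24 + 17
24 = 1 * 17 + 7
17 = 2 * 7 + 3
7 = 2 * 3 + 1
3 = 3 * 1 + 0
GCD = 1


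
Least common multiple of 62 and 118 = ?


GCD(62, 118) = 2
LCM = 62*118/2 = 7316/2 = 3658

LCM = 3658


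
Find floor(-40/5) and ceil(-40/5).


-40/5 = -8.0000
floor = -8
ceil = -8

floor = -8, ceil = -8


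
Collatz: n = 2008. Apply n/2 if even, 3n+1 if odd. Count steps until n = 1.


2008 → 1004 → 502 → 251 → 754 → 377 → 1132 → 566 → 283 → 850 → 425 → 1276 → 638 → 319 → 958 → 479 → 1438 → 719 → 2158 → 1079 → 3238 → 1619 → 4858 → 2429 → 7288 → 3644 → 1822 → 911 → 2734 → 1367 → 4102 → 2051 → 6154 → 3077 → 9232 → 4616 → 2308 → 1154 → 577 → 1732 → 866 → 433 → 1300 → 650 → 325 → 976 → 488 → 244 → 122 → 61 → 184 → 92 → 46 → 23 → 70 → 35 → 106 → 53 → 160 → 80 → 40 → 20 → 10 → 5 → 16 → 8 → 4 → 2 → 1
Total steps = 68

68 steps


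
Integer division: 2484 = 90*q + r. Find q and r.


2484 = 90 * 27 + 54
Check: 2430 + 54 = 2484

q = 27, r = 54


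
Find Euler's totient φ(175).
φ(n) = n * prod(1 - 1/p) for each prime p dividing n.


175 = 5^2 × 7
Prime factors: 5, 7
φ(175) = 175 × (1-1/5) × (1-1/7)
= 175 × 4/5 × 6/7 = 120

φ(175) = 120


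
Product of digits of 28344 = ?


2 × 8 × 3 × 4 × 4 = 768


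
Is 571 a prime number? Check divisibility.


Check divisors up to sqrt(571) = 23.8956
No divisors found.
571 is prime.

Yes, 571 is prime


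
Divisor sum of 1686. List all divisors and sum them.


Divisors of 1686: 1, 2, 3, 6, 281, 562, 843, 1686
Sum = 1 + 2 + 3 + 6 + 281 + 562 + 843 + 1686 = 3384

σ(1686) = 3384


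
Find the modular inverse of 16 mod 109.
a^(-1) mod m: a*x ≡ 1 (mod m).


Use the extended Euclidean algorithm on (109, 16); each row r = 109*s + 16*t:
r=109, s=1, t=0
r=16, s=0, t=1
q=6: r=13, s=1, t=-6   [109*(1) + 16*(-6) = 13]
q=1: r=3, s=-1, t=7   [109*(-1) + 16*(7) = 3]
q=4: r=1, s=5, t=-34   [109*(5) + 16*(-34) = 1]
q=3: r=0, s=-16, t=109   [109*(-16) + 16*(109) = 0]
GCD = 1 with t = -34, so 16*(-34) ≡ 1 (mod 109)
Inverse = -34 mod 109 = 75
Check: 16 * 75 = 1200 ≡ 1 (mod 109)

16^(-1) ≡ 75 (mod 109)


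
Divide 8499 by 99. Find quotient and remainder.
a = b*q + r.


8499 = 99 * 85 + 84
Check: 8415 + 84 = 8499

q = 85, r = 84


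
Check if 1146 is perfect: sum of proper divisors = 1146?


Proper divisors of 1146: 1, 2, 3, 6, 191, 382, 573
Sum = 1 + 2 + 3 + 6 + 191 + 382 + 573 = 1158

No, 1146 is not perfect (1158 ≠ 1146)


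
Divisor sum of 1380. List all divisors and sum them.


Divisors of 1380: 1, 2, 3, 4, 5, 6, 10, 12, 15, 20, 23, 30, 46, 60, 69, 92, 115, 138, 230, 276, 345, 460, 690, 1380
Sum = 1 + 2 + 3 + 4 + 5 + 6 + 10 + 12 + 15 + 20 + 23 + 30 + 46 + 60 + 69 + 92 + 115 + 138 + 230 + 276 + 345 + 460 + 690 + 1380 = 4032

σ(1380) = 4032
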